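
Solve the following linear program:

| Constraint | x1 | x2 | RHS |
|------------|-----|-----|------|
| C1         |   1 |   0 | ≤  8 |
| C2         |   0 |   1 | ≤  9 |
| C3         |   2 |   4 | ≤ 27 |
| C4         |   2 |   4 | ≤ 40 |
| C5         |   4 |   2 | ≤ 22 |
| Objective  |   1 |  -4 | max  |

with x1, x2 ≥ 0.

Evaluate the objective at each vertex of the feasible region:
  z(0, 0) = 0
  z(5.5, 0) = 5.5  ←
  z(2.833, 5.333) = -18.5
  z(0, 6.75) = -27
The maximum is at x1 = 5.5, x2 = 0.

x1 = 5.5, x2 = 0, z = 5.5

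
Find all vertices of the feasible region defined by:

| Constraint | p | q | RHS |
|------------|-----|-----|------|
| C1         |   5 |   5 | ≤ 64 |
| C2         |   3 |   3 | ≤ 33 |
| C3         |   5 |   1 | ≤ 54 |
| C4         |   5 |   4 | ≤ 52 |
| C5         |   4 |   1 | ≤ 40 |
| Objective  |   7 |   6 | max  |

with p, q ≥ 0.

(0, 0), (10, 0), (9.818, 0.7273), (8, 3), (0, 11)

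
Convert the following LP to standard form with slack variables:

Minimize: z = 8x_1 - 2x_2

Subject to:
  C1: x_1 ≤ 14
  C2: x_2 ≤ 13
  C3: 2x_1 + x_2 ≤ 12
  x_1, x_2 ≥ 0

min z = 8x_1 - 2x_2

s.t.
  x_1 + s1 = 14
  x_2 + s2 = 13
  2x_1 + x_2 + s3 = 12
  x_1, x_2, s1, s2, s3 ≥ 0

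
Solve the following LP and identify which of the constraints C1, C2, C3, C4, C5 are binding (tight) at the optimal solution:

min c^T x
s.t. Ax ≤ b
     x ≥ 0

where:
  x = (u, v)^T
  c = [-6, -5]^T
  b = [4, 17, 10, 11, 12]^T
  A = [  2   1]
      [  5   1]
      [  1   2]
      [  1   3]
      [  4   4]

At u = 1, v = 2, compute slack b - a·x for each constraint:
  C1: 4 − 4 = 0  (binding)
  C2: 17 − 7 = 10  (slack)
  C3: 10 − 5 = 5  (slack)
  C4: 11 − 7 = 4  (slack)
  C5: 12 − 12 = 0  (binding)

Optimal: u = 1, v = 2
Binding: C1, C5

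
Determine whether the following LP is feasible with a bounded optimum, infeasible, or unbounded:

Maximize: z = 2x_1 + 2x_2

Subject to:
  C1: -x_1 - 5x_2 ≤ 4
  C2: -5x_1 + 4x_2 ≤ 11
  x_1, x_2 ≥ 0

Unbounded (objective can increase without bound)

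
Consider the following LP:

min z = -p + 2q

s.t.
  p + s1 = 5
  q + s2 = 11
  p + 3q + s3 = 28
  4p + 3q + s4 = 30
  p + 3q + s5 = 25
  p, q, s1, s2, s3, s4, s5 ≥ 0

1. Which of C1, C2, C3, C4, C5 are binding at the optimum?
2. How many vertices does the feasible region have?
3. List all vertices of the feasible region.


1. C1
2. 5
3. (0, 0), (5, 0), (5, 3.333), (1.667, 7.778), (0, 8.333)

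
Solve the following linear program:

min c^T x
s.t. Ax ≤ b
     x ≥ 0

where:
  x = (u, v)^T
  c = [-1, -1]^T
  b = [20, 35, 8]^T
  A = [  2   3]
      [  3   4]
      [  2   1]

Evaluate the objective at each vertex of the feasible region:
  z(0, 0) = 0
  z(4, 0) = -4
  z(1, 6) = -7  ←
  z(0, 6.667) = -6.667
The minimum is at u = 1, v = 6.

u = 1, v = 6, z = -7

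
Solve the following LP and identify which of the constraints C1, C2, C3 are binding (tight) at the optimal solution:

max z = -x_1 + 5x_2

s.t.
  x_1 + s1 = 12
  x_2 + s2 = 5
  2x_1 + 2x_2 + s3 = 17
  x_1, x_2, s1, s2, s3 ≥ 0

At x_1 = 0, x_2 = 5, compute slack b - a·x for each constraint:
  C1: 12 − 0 = 12  (slack)
  C2: 5 − 5 = 0  (binding)
  C3: 17 − 10 = 7  (slack)

Optimal: x_1 = 0, x_2 = 5
Binding: C2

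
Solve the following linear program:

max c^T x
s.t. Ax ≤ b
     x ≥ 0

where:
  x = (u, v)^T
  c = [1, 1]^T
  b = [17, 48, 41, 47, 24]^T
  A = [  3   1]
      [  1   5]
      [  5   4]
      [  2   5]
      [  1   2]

Evaluate the objective at each vertex of the feasible region:
  z(0, 0) = 0
  z(5.667, 0) = 5.667
  z(3.857, 5.429) = 9.286
  z(1, 9) = 10  ←
  z(0, 9.4) = 9.4
The maximum is at u = 1, v = 9.

u = 1, v = 9, z = 10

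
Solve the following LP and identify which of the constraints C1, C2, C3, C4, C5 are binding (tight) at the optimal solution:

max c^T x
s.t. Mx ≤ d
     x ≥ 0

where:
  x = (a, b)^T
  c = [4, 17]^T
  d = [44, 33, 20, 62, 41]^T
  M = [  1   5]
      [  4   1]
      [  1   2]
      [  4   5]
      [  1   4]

At a = 4, b = 8, compute slack b - a·x for each constraint:
  C1: 44 − 44 = 0  (binding)
  C2: 33 − 24 = 9  (slack)
  C3: 20 − 20 = 0  (binding)
  C4: 62 − 56 = 6  (slack)
  C5: 41 − 36 = 5  (slack)

Optimal: a = 4, b = 8
Binding: C1, C3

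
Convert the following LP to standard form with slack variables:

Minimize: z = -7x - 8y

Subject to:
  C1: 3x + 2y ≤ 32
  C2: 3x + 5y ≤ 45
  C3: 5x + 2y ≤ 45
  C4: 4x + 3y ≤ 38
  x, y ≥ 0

min z = -7x - 8y

s.t.
  3x + 2y + s1 = 32
  3x + 5y + s2 = 45
  5x + 2y + s3 = 45
  4x + 3y + s4 = 38
  x, y, s1, s2, s3, s4 ≥ 0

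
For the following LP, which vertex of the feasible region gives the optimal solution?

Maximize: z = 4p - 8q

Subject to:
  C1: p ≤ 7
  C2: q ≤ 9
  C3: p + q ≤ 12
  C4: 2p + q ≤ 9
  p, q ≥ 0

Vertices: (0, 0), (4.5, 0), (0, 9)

Evaluate the objective at each vertex of the feasible region:
  z(0, 0) = 0
  z(4.5, 0) = 18  ←
  z(0, 9) = -72
The maximum is at p = 4.5, q = 0.

(4.5, 0)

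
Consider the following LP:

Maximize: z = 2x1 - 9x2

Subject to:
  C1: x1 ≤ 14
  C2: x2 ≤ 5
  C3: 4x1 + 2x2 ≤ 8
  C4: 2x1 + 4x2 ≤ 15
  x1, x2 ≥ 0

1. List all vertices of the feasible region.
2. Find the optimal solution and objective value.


1. (0, 0), (2, 0), (0.1667, 3.667), (0, 3.75)
2. x1 = 2, x2 = 0, z = 4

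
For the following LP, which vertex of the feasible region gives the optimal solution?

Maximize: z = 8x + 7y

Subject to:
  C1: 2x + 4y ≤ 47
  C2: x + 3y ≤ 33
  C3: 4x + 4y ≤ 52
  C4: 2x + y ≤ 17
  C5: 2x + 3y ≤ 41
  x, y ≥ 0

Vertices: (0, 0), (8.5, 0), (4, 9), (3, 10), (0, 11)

Evaluate the objective at each vertex of the feasible region:
  z(0, 0) = 0
  z(8.5, 0) = 68
  z(4, 9) = 95  ←
  z(3, 10) = 94
  z(0, 11) = 77
The maximum is at x = 4, y = 9.

(4, 9)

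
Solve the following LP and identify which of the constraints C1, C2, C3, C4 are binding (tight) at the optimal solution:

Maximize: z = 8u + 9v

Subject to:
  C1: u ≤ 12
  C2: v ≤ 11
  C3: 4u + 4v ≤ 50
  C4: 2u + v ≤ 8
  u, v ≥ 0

At u = 0, v = 8, compute slack b - a·x for each constraint:
  C1: 12 − 0 = 12  (slack)
  C2: 11 − 8 = 3  (slack)
  C3: 50 − 32 = 18  (slack)
  C4: 8 − 8 = 0  (binding)

Optimal: u = 0, v = 8
Binding: C4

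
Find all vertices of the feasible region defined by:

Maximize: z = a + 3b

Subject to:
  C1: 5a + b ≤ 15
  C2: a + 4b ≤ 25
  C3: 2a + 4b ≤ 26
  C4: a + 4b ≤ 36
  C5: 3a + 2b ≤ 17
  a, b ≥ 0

(0, 0), (3, 0), (1.889, 5.556), (1, 6), (0, 6.25)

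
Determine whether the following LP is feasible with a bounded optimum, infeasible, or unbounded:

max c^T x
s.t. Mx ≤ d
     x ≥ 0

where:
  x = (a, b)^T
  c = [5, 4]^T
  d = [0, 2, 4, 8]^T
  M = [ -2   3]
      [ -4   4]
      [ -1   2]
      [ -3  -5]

Unbounded (objective can increase without bound)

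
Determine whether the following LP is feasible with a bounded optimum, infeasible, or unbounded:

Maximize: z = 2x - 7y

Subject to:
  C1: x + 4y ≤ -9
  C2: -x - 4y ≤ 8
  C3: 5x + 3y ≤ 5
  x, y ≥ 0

Infeasible (no feasible solution exists)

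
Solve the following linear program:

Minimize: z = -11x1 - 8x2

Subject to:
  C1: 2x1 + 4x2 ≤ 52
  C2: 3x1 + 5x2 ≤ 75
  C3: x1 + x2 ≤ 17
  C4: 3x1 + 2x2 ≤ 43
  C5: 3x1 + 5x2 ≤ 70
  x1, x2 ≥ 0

Evaluate the objective at each vertex of the feasible region:
  z(0, 0) = 0
  z(14.33, 0) = -157.7
  z(9, 8) = -163  ←
  z(8, 9) = -160
  z(0, 13) = -104
The minimum is at x1 = 9, x2 = 8.

x1 = 9, x2 = 8, z = -163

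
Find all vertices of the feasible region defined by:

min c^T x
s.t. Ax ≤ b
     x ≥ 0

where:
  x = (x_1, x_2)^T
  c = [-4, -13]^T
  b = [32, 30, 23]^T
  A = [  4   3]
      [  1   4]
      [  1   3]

(0, 0), (8, 0), (3, 6.667), (2, 7), (0, 7.5)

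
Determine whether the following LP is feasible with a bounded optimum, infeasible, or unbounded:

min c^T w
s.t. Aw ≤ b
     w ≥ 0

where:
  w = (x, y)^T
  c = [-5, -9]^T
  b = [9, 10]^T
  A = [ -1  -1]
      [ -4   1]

Unbounded (objective can decrease without bound)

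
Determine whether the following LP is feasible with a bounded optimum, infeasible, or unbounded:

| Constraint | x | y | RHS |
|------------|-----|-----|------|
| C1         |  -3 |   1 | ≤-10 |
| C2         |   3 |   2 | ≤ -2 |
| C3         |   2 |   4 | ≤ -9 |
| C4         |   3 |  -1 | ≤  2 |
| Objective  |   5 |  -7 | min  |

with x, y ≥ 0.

Infeasible (no feasible solution exists)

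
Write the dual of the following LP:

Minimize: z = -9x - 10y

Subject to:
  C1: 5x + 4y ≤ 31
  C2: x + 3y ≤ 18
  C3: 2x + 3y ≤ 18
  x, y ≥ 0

Primal min cᵀx s.t. Ax ≤ b, x ≥ 0  →  Dual max −bᵀy s.t. Aᵀy ≥ −c, y ≥ 0.

Maximize: z = -31y1 - 18y2 - 18y3

Subject to:
  5y1 + y2 + 2y3 ≥ 9
  4y1 + 3y2 + 3y3 ≥ 10
  y1, y2, y3 ≥ 0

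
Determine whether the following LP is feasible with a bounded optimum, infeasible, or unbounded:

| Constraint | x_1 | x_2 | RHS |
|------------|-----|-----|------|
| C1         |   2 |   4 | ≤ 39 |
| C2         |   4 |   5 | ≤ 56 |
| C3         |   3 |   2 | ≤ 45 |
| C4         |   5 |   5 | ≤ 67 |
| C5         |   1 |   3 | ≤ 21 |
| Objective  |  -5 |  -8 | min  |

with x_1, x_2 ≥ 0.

Feasible with a bounded optimal solution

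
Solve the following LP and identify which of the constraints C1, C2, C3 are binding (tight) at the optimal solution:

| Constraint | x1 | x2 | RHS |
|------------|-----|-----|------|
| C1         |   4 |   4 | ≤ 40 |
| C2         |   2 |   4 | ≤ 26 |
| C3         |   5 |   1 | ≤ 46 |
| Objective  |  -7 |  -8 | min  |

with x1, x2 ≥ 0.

At x1 = 7, x2 = 3, compute slack b - a·x for each constraint:
  C1: 40 − 40 = 0  (binding)
  C2: 26 − 26 = 0  (binding)
  C3: 46 − 38 = 8  (slack)

Optimal: x1 = 7, x2 = 3
Binding: C1, C2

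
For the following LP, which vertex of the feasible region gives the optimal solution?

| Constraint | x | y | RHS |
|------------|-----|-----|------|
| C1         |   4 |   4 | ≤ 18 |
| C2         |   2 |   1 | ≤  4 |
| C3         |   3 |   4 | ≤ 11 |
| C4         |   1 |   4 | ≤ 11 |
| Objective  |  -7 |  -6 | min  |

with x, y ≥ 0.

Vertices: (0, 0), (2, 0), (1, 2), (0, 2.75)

Evaluate the objective at each vertex of the feasible region:
  z(0, 0) = 0
  z(2, 0) = -14
  z(1, 2) = -19  ←
  z(0, 2.75) = -16.5
The minimum is at x = 1, y = 2.

(1, 2)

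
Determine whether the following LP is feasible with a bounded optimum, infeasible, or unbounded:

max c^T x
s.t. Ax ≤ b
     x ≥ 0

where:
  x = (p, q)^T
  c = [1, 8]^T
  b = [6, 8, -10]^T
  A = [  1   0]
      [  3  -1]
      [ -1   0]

Infeasible (no feasible solution exists)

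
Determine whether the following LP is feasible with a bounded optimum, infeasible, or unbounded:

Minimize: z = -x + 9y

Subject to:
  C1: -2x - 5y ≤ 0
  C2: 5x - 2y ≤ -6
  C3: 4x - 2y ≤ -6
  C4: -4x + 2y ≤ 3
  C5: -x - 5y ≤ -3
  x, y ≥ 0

Infeasible (no feasible solution exists)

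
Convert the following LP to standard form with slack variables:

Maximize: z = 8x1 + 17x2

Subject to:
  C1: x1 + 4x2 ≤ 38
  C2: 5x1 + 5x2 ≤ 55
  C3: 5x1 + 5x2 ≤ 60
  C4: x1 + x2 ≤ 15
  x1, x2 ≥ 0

max z = 8x1 + 17x2

s.t.
  x1 + 4x2 + s1 = 38
  5x1 + 5x2 + s2 = 55
  5x1 + 5x2 + s3 = 60
  x1 + x2 + s4 = 15
  x1, x2, s1, s2, s3, s4 ≥ 0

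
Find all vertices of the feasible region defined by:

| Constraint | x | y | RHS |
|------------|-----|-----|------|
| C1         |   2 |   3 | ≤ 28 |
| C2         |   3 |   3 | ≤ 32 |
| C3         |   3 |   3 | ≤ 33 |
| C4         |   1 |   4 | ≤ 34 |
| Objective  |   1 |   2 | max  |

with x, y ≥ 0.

(0, 0), (10.67, 0), (4, 6.667), (2, 8), (0, 8.5)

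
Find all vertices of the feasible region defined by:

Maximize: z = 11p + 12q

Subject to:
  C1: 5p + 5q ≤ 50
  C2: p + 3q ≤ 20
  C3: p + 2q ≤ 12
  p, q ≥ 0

(0, 0), (10, 0), (8, 2), (0, 6)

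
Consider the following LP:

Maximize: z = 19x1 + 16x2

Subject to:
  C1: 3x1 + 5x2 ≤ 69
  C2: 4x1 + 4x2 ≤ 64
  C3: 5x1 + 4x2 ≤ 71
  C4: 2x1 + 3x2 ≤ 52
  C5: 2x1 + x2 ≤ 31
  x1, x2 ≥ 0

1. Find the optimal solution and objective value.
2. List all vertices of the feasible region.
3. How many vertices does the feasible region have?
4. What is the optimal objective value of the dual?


1. x1 = 7, x2 = 9, z = 277
2. (0, 0), (14.2, 0), (7, 9), (5.5, 10.5), (0, 13.8)
3. 5
4. 277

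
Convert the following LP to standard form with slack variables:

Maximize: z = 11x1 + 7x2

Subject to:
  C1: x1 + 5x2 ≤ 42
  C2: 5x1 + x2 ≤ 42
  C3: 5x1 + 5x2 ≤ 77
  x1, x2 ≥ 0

max z = 11x1 + 7x2

s.t.
  x1 + 5x2 + s1 = 42
  5x1 + x2 + s2 = 42
  5x1 + 5x2 + s3 = 77
  x1, x2, s1, s2, s3 ≥ 0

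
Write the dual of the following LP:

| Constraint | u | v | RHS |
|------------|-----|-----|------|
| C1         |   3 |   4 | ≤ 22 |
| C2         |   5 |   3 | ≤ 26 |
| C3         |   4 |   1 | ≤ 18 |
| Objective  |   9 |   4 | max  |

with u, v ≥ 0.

Primal max cᵀx s.t. Ax ≤ b, x ≥ 0  →  Dual min bᵀy s.t. Aᵀy ≥ c, y ≥ 0.

Minimize: z = 22y1 + 26y2 + 18y3

Subject to:
  3y1 + 5y2 + 4y3 ≥ 9
  4y1 + 3y2 + y3 ≥ 4
  y1, y2, y3 ≥ 0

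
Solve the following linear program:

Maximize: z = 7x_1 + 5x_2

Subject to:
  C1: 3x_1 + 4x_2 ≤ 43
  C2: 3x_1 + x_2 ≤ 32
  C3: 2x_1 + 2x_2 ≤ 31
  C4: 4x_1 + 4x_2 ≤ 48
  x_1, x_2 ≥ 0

Evaluate the objective at each vertex of the feasible region:
  z(0, 0) = 0
  z(10.67, 0) = 74.67
  z(10, 2) = 80  ←
  z(5, 7) = 70
  z(0, 10.75) = 53.75
The maximum is at x_1 = 10, x_2 = 2.

x_1 = 10, x_2 = 2, z = 80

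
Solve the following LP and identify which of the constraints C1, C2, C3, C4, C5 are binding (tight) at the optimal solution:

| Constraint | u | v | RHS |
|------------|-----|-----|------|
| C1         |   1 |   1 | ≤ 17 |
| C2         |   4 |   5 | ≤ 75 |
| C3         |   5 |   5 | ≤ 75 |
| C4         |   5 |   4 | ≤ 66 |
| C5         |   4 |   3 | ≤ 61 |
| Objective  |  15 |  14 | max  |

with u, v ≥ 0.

At u = 6, v = 9, compute slack b - a·x for each constraint:
  C1: 17 − 15 = 2  (slack)
  C2: 75 − 69 = 6  (slack)
  C3: 75 − 75 = 0  (binding)
  C4: 66 − 66 = 0  (binding)
  C5: 61 − 51 = 10  (slack)

Optimal: u = 6, v = 9
Binding: C3, C4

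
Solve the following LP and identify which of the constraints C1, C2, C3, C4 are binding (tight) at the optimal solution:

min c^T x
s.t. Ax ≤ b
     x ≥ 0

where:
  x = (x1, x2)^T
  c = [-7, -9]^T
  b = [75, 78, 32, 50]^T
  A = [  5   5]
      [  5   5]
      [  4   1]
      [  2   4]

At x1 = 5, x2 = 10, compute slack b - a·x for each constraint:
  C1: 75 − 75 = 0  (binding)
  C2: 78 − 75 = 3  (slack)
  C3: 32 − 30 = 2  (slack)
  C4: 50 − 50 = 0  (binding)

Optimal: x1 = 5, x2 = 10
Binding: C1, C4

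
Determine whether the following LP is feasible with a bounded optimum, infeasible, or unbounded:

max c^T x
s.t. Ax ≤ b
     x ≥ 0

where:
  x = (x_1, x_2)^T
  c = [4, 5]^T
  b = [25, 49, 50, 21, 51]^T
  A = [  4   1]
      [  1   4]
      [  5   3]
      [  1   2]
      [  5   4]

Feasible with a bounded optimal solution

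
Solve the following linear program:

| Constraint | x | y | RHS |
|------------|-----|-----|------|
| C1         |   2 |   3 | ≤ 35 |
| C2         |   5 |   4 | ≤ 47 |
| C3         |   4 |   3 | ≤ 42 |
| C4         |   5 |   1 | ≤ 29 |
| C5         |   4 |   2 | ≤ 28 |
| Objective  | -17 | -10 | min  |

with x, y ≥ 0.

Evaluate the objective at each vertex of the feasible region:
  z(0, 0) = 0
  z(5.8, 0) = -98.6
  z(5, 4) = -125
  z(3, 8) = -131  ←
  z(0.1429, 11.57) = -118.1
  z(0, 11.67) = -116.7
The minimum is at x = 3, y = 8.

x = 3, y = 8, z = -131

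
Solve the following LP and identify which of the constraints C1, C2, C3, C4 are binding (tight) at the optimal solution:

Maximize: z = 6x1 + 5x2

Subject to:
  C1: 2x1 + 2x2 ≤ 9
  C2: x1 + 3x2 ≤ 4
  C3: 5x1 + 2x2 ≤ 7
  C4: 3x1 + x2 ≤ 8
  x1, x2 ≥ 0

At x1 = 1, x2 = 1, compute slack b - a·x for each constraint:
  C1: 9 − 4 = 5  (slack)
  C2: 4 − 4 = 0  (binding)
  C3: 7 − 7 = 0  (binding)
  C4: 8 − 4 = 4  (slack)

Optimal: x1 = 1, x2 = 1
Binding: C2, C3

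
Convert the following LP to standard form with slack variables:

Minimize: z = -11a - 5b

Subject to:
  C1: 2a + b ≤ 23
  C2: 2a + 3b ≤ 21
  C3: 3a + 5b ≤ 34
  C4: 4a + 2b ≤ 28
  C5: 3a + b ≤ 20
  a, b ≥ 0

min z = -11a - 5b

s.t.
  2a + b + s1 = 23
  2a + 3b + s2 = 21
  3a + 5b + s3 = 34
  4a + 2b + s4 = 28
  3a + b + s5 = 20
  a, b, s1, s2, s3, s4, s5 ≥ 0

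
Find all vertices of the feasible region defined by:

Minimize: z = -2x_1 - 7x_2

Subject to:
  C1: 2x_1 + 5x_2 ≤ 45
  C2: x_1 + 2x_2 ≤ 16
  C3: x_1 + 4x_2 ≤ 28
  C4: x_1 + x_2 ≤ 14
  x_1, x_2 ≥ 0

(0, 0), (14, 0), (12, 2), (4, 6), (0, 7)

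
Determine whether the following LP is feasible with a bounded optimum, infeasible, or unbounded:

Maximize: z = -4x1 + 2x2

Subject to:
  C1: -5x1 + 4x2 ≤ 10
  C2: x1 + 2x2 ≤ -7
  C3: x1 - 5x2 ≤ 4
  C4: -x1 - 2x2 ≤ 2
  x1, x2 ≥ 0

Infeasible (no feasible solution exists)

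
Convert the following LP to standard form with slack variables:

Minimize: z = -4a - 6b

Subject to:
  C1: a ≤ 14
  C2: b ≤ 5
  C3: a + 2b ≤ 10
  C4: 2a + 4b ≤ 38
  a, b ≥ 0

min z = -4a - 6b

s.t.
  a + s1 = 14
  b + s2 = 5
  a + 2b + s3 = 10
  2a + 4b + s4 = 38
  a, b, s1, s2, s3, s4 ≥ 0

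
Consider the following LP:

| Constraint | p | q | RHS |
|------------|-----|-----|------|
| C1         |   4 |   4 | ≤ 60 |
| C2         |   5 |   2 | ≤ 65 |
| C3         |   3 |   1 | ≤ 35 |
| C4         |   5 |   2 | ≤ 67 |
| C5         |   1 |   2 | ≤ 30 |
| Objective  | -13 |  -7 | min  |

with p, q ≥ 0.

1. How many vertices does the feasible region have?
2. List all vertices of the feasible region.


1. 4
2. (0, 0), (11.67, 0), (10, 5), (0, 15)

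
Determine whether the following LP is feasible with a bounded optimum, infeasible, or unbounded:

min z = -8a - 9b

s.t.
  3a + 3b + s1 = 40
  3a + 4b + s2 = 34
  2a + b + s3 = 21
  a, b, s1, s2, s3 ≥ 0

Feasible with a bounded optimal solution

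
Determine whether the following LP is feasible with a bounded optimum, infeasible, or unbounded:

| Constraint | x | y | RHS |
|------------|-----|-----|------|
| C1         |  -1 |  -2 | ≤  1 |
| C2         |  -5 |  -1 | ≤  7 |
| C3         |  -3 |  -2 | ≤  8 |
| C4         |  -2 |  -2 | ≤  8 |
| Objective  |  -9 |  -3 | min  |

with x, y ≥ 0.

Unbounded (objective can decrease without bound)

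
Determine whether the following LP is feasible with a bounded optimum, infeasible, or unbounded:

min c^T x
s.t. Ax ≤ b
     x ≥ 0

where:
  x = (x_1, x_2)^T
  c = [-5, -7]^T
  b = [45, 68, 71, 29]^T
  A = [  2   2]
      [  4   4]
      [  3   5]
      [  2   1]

Feasible with a bounded optimal solution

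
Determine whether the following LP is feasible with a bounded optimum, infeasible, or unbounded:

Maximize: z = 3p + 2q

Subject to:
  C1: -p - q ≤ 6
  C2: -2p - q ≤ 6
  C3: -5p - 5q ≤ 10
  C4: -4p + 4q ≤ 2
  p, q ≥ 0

Unbounded (objective can increase without bound)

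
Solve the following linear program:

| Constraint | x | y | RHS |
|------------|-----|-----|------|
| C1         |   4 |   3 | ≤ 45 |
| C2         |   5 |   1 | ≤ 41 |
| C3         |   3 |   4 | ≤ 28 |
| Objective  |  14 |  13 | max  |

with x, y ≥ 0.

Evaluate the objective at each vertex of the feasible region:
  z(0, 0) = 0
  z(8.2, 0) = 114.8
  z(8, 1) = 125  ←
  z(0, 7) = 91
The maximum is at x = 8, y = 1.

x = 8, y = 1, z = 125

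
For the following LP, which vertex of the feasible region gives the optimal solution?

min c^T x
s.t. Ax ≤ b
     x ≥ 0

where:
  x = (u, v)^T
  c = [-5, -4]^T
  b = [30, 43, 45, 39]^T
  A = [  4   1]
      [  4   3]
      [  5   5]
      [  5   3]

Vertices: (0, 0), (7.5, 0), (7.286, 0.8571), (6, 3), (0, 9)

Evaluate the objective at each vertex of the feasible region:
  z(0, 0) = 0
  z(7.5, 0) = -37.5
  z(7.286, 0.8571) = -39.86
  z(6, 3) = -42  ←
  z(0, 9) = -36
The minimum is at u = 6, v = 3.

(6, 3)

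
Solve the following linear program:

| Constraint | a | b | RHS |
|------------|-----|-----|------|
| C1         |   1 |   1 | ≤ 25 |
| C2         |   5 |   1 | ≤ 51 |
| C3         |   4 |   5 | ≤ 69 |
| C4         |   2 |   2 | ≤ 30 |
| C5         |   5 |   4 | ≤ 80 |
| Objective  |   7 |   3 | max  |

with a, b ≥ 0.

Evaluate the objective at each vertex of the feasible region:
  z(0, 0) = 0
  z(10.2, 0) = 71.4
  z(9, 6) = 81  ←
  z(6, 9) = 69
  z(0, 13.8) = 41.4
The maximum is at a = 9, b = 6.

a = 9, b = 6, z = 81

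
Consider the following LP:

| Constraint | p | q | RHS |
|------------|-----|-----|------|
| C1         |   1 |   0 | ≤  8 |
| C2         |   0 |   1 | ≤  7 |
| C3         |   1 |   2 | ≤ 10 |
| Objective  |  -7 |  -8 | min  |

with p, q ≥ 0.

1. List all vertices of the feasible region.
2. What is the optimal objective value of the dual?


1. (0, 0), (8, 0), (8, 1), (0, 5)
2. -64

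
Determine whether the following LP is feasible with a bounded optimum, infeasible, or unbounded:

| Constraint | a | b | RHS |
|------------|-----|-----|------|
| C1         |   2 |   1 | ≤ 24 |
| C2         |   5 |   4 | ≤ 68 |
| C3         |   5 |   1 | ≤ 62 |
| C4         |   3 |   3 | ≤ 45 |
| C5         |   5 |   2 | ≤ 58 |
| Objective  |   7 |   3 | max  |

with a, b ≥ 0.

Feasible with a bounded optimal solution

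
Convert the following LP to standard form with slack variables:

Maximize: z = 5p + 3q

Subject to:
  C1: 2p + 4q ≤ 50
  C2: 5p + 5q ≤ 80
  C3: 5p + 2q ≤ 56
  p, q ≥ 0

max z = 5p + 3q

s.t.
  2p + 4q + s1 = 50
  5p + 5q + s2 = 80
  5p + 2q + s3 = 56
  p, q, s1, s2, s3 ≥ 0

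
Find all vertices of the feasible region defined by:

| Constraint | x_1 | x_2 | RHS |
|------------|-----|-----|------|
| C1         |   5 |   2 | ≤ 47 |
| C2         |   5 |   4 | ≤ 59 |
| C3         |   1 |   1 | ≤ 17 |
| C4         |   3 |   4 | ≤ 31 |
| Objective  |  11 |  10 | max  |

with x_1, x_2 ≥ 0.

(0, 0), (9.4, 0), (9, 1), (0, 7.75)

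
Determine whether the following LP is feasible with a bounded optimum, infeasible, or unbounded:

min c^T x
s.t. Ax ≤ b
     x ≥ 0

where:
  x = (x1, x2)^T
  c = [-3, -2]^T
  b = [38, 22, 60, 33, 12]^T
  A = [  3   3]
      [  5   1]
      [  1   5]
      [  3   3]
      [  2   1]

Feasible with a bounded optimal solution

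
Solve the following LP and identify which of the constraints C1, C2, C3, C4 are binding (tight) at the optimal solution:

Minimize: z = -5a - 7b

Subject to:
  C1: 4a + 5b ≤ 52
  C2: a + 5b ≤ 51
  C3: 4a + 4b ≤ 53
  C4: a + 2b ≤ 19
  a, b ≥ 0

At a = 3, b = 8, compute slack b - a·x for each constraint:
  C1: 52 − 52 = 0  (binding)
  C2: 51 − 43 = 8  (slack)
  C3: 53 − 44 = 9  (slack)
  C4: 19 − 19 = 0  (binding)

Optimal: a = 3, b = 8
Binding: C1, C4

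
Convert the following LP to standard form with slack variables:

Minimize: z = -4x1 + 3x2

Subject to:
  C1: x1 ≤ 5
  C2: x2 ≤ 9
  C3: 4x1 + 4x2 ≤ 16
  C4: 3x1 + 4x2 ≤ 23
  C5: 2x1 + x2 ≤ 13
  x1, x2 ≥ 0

min z = -4x1 + 3x2

s.t.
  x1 + s1 = 5
  x2 + s2 = 9
  4x1 + 4x2 + s3 = 16
  3x1 + 4x2 + s4 = 23
  2x1 + x2 + s5 = 13
  x1, x2, s1, s2, s3, s4, s5 ≥ 0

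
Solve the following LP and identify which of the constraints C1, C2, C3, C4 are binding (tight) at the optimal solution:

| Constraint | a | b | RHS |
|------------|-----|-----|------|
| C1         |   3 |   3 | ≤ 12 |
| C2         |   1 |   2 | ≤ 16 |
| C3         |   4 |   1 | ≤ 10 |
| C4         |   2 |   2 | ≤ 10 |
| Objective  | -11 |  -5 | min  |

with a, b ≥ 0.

At a = 2, b = 2, compute slack b - a·x for each constraint:
  C1: 12 − 12 = 0  (binding)
  C2: 16 − 6 = 10  (slack)
  C3: 10 − 10 = 0  (binding)
  C4: 10 − 8 = 2  (slack)

Optimal: a = 2, b = 2
Binding: C1, C3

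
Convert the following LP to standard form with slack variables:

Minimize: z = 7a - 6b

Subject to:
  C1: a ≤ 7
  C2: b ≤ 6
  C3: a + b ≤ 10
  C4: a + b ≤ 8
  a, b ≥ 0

min z = 7a - 6b

s.t.
  a + s1 = 7
  b + s2 = 6
  a + b + s3 = 10
  a + b + s4 = 8
  a, b, s1, s2, s3, s4 ≥ 0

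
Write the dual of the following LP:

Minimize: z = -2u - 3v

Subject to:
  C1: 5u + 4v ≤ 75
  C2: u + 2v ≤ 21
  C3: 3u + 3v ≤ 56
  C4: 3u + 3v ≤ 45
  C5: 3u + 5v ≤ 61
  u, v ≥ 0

Primal min cᵀx s.t. Ax ≤ b, x ≥ 0  →  Dual max −bᵀy s.t. Aᵀy ≥ −c, y ≥ 0.

Maximize: z = -75y1 - 21y2 - 56y3 - 45y4 - 61y5

Subject to:
  5y1 + y2 + 3y3 + 3y4 + 3y5 ≥ 2
  4y1 + 2y2 + 3y3 + 3y4 + 5y5 ≥ 3
  y1, y2, y3, y4, y5 ≥ 0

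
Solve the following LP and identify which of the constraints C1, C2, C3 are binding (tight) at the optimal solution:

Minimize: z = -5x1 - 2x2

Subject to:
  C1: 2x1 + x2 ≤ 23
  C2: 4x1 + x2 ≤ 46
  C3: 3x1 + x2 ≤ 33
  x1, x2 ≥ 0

At x1 = 10, x2 = 3, compute slack b - a·x for each constraint:
  C1: 23 − 23 = 0  (binding)
  C2: 46 − 43 = 3  (slack)
  C3: 33 − 33 = 0  (binding)

Optimal: x1 = 10, x2 = 3
Binding: C1, C3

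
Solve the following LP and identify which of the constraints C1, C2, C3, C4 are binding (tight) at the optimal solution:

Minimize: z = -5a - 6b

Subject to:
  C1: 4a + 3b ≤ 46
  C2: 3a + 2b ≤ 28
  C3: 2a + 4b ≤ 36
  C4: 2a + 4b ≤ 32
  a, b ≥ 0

At a = 6, b = 5, compute slack b - a·x for each constraint:
  C1: 46 − 39 = 7  (slack)
  C2: 28 − 28 = 0  (binding)
  C3: 36 − 32 = 4  (slack)
  C4: 32 − 32 = 0  (binding)

Optimal: a = 6, b = 5
Binding: C2, C4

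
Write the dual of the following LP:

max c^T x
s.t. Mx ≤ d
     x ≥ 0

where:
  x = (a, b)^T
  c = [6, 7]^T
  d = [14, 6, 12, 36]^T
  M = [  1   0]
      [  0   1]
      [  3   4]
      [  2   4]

Primal max cᵀx s.t. Ax ≤ b, x ≥ 0  →  Dual min bᵀy s.t. Aᵀy ≥ c, y ≥ 0.

Minimize: z = 14y1 + 6y2 + 12y3 + 36y4

Subject to:
  y1 + 3y3 + 2y4 ≥ 6
  y2 + 4y3 + 4y4 ≥ 7
  y1, y2, y3, y4 ≥ 0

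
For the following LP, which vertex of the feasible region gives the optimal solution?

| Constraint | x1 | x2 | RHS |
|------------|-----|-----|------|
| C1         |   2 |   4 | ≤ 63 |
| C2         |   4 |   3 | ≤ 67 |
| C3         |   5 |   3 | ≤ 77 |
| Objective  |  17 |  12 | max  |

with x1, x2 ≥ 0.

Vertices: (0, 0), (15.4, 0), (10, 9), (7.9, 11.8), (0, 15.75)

Evaluate the objective at each vertex of the feasible region:
  z(0, 0) = 0
  z(15.4, 0) = 261.8
  z(10, 9) = 278  ←
  z(7.9, 11.8) = 275.9
  z(0, 15.75) = 189
The maximum is at x1 = 10, x2 = 9.

(10, 9)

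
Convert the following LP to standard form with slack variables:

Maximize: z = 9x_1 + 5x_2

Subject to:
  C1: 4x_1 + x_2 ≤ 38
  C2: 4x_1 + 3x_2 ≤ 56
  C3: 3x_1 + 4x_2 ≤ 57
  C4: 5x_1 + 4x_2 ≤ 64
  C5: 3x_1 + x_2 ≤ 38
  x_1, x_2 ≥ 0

max z = 9x_1 + 5x_2

s.t.
  4x_1 + x_2 + s1 = 38
  4x_1 + 3x_2 + s2 = 56
  3x_1 + 4x_2 + s3 = 57
  5x_1 + 4x_2 + s4 = 64
  3x_1 + x_2 + s5 = 38
  x_1, x_2, s1, s2, s3, s4, s5 ≥ 0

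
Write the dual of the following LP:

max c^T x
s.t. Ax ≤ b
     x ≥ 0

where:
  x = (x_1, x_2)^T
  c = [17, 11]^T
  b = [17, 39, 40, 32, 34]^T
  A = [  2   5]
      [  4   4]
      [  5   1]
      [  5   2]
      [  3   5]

Primal max cᵀx s.t. Ax ≤ b, x ≥ 0  →  Dual min bᵀy s.t. Aᵀy ≥ c, y ≥ 0.

Minimize: z = 17y1 + 39y2 + 40y3 + 32y4 + 34y5

Subject to:
  2y1 + 4y2 + 5y3 + 5y4 + 3y5 ≥ 17
  5y1 + 4y2 + y3 + 2y4 + 5y5 ≥ 11
  y1, y2, y3, y4, y5 ≥ 0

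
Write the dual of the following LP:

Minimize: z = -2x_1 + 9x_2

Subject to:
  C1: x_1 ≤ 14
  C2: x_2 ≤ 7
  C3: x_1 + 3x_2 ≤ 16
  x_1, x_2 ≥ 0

Primal min cᵀx s.t. Ax ≤ b, x ≥ 0  →  Dual max −bᵀy s.t. Aᵀy ≥ −c, y ≥ 0.

Maximize: z = -14y1 - 7y2 - 16y3

Subject to:
  y1 + y3 ≥ 2
  y2 + 3y3 ≥ -9
  y1, y2, y3 ≥ 0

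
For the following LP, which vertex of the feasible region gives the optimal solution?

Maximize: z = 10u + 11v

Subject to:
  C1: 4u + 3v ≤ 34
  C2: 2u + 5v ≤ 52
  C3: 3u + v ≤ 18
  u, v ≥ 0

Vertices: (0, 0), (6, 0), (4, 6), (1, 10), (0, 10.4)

Evaluate the objective at each vertex of the feasible region:
  z(0, 0) = 0
  z(6, 0) = 60
  z(4, 6) = 106
  z(1, 10) = 120  ←
  z(0, 10.4) = 114.4
The maximum is at u = 1, v = 10.

(1, 10)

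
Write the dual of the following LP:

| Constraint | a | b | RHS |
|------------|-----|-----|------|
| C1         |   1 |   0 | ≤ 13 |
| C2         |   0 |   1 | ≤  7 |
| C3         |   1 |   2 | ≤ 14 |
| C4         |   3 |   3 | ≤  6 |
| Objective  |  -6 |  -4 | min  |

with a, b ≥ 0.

Primal min cᵀx s.t. Ax ≤ b, x ≥ 0  →  Dual max −bᵀy s.t. Aᵀy ≥ −c, y ≥ 0.

Maximize: z = -13y1 - 7y2 - 14y3 - 6y4

Subject to:
  y1 + y3 + 3y4 ≥ 6
  y2 + 2y3 + 3y4 ≥ 4
  y1, y2, y3, y4 ≥ 0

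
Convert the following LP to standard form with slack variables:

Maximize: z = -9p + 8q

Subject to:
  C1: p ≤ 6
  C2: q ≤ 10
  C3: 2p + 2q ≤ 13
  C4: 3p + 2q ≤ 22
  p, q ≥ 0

max z = -9p + 8q

s.t.
  p + s1 = 6
  q + s2 = 10
  2p + 2q + s3 = 13
  3p + 2q + s4 = 22
  p, q, s1, s2, s3, s4 ≥ 0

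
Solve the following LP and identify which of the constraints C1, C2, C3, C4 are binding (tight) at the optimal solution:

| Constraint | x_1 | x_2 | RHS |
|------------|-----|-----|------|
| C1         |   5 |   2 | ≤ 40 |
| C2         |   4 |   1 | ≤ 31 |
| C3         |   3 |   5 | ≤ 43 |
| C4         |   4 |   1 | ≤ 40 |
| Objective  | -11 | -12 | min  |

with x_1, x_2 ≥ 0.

At x_1 = 6, x_2 = 5, compute slack b - a·x for each constraint:
  C1: 40 − 40 = 0  (binding)
  C2: 31 − 29 = 2  (slack)
  C3: 43 − 43 = 0  (binding)
  C4: 40 − 29 = 11  (slack)

Optimal: x_1 = 6, x_2 = 5
Binding: C1, C3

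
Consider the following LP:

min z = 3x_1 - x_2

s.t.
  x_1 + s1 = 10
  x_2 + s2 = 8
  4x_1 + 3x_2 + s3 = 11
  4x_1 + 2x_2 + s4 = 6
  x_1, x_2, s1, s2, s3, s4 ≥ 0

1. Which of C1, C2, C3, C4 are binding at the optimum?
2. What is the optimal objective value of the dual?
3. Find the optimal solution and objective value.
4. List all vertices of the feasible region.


1. C4
2. -3
3. x_1 = 0, x_2 = 3, z = -3
4. (0, 0), (1.5, 0), (0, 3)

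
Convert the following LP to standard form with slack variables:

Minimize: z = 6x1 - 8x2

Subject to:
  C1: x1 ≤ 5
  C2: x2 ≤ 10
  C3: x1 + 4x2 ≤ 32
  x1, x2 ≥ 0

min z = 6x1 - 8x2

s.t.
  x1 + s1 = 5
  x2 + s2 = 10
  x1 + 4x2 + s3 = 32
  x1, x2, s1, s2, s3 ≥ 0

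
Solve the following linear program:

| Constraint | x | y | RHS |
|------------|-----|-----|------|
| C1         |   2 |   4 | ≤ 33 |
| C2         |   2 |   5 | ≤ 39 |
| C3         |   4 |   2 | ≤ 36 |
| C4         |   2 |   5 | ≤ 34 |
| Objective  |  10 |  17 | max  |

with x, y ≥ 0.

Evaluate the objective at each vertex of the feasible region:
  z(0, 0) = 0
  z(9, 0) = 90
  z(7, 4) = 138  ←
  z(0, 6.8) = 115.6
The maximum is at x = 7, y = 4.

x = 7, y = 4, z = 138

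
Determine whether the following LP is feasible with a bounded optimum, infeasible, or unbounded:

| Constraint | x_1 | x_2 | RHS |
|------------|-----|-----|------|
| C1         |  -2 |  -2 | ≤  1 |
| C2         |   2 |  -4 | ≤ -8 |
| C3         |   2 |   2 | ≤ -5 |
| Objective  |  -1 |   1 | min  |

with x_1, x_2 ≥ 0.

Infeasible (no feasible solution exists)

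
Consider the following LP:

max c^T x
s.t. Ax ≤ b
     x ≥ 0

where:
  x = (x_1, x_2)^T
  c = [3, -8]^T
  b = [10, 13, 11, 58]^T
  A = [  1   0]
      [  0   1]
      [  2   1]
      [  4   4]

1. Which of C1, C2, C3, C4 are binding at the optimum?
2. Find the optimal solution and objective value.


1. C3
2. x_1 = 5.5, x_2 = 0, z = 16.5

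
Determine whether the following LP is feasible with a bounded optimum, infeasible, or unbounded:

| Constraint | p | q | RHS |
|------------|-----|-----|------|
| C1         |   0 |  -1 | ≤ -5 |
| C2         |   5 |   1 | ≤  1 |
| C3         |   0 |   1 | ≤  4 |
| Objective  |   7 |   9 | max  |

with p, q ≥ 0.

Infeasible (no feasible solution exists)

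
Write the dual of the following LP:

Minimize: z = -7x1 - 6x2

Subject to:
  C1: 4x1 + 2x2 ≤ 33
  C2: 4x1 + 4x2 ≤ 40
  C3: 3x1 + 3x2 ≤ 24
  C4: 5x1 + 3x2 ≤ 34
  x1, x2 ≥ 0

Primal min cᵀx s.t. Ax ≤ b, x ≥ 0  →  Dual max −bᵀy s.t. Aᵀy ≥ −c, y ≥ 0.

Maximize: z = -33y1 - 40y2 - 24y3 - 34y4

Subject to:
  4y1 + 4y2 + 3y3 + 5y4 ≥ 7
  2y1 + 4y2 + 3y3 + 3y4 ≥ 6
  y1, y2, y3, y4 ≥ 0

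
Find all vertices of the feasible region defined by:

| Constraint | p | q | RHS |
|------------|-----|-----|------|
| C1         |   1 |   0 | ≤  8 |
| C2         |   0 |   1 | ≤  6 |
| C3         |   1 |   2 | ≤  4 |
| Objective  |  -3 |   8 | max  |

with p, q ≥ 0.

(0, 0), (4, 0), (0, 2)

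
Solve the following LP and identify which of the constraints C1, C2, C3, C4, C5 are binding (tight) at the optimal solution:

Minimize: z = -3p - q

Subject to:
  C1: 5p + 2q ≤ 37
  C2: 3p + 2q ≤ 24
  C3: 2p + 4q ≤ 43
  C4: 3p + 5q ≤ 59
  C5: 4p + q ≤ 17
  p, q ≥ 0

At p = 2, q = 9, compute slack b - a·x for each constraint:
  C1: 37 − 28 = 9  (slack)
  C2: 24 − 24 = 0  (binding)
  C3: 43 − 40 = 3  (slack)
  C4: 59 − 51 = 8  (slack)
  C5: 17 − 17 = 0  (binding)

Optimal: p = 2, q = 9
Binding: C2, C5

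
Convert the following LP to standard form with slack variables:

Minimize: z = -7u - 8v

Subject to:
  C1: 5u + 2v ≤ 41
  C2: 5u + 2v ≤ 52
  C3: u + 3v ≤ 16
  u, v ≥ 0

min z = -7u - 8v

s.t.
  5u + 2v + s1 = 41
  5u + 2v + s2 = 52
  u + 3v + s3 = 16
  u, v, s1, s2, s3 ≥ 0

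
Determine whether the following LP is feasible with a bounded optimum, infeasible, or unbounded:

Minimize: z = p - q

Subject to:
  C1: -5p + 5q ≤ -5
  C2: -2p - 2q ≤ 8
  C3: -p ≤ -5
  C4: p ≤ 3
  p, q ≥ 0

Infeasible (no feasible solution exists)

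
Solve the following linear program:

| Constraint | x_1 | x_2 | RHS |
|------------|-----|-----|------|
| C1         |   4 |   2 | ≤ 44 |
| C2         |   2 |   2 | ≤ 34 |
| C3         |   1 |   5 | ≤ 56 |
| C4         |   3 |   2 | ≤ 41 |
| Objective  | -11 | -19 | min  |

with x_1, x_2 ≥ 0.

Evaluate the objective at each vertex of the feasible region:
  z(0, 0) = 0
  z(11, 0) = -121
  z(6, 10) = -256  ←
  z(0, 11.2) = -212.8
The minimum is at x_1 = 6, x_2 = 10.

x_1 = 6, x_2 = 10, z = -256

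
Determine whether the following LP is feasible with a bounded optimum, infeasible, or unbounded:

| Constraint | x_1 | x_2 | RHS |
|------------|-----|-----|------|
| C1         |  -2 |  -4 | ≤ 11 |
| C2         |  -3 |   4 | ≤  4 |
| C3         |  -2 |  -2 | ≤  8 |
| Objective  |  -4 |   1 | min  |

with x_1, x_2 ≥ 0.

Unbounded (objective can decrease without bound)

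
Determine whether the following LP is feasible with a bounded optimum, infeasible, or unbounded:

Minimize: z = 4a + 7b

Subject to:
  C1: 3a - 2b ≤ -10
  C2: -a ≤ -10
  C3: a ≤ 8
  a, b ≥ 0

Infeasible (no feasible solution exists)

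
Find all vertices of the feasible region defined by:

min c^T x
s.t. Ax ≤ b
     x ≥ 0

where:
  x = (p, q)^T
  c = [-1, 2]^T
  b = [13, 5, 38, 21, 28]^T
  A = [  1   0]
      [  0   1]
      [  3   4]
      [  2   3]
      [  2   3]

(0, 0), (10.5, 0), (3, 5), (0, 5)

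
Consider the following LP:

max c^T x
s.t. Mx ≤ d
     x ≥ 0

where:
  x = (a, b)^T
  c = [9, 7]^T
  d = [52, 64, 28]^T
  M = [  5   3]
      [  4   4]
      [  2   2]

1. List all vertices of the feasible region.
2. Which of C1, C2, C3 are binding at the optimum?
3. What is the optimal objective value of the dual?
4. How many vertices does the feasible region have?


1. (0, 0), (10.4, 0), (5, 9), (0, 14)
2. C1, C3
3. 108
4. 4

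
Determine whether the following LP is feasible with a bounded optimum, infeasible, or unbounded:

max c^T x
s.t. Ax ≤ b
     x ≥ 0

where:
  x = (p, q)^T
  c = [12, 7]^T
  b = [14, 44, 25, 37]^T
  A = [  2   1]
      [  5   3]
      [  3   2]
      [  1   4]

Feasible with a bounded optimal solution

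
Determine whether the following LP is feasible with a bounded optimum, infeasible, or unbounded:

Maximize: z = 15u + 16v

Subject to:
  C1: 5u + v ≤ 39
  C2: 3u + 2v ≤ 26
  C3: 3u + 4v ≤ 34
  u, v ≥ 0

Feasible with a bounded optimal solution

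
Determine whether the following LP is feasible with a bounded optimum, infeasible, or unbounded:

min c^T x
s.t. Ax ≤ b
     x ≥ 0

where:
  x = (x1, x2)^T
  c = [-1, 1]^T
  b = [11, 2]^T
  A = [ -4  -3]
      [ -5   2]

Unbounded (objective can decrease without bound)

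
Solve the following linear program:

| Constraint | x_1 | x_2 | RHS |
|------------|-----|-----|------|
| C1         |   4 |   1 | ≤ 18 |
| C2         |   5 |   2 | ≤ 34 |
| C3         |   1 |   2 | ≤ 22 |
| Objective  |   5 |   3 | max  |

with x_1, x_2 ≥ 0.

Evaluate the objective at each vertex of the feasible region:
  z(0, 0) = 0
  z(4.5, 0) = 22.5
  z(2, 10) = 40  ←
  z(0, 11) = 33
The maximum is at x_1 = 2, x_2 = 10.

x_1 = 2, x_2 = 10, z = 40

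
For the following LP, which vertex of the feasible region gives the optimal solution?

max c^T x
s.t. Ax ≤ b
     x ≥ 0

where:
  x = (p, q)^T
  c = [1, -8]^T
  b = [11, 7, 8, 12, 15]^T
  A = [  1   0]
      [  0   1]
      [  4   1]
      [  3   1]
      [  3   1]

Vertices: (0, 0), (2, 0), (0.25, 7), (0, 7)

Evaluate the objective at each vertex of the feasible region:
  z(0, 0) = 0
  z(2, 0) = 2  ←
  z(0.25, 7) = -55.75
  z(0, 7) = -56
The maximum is at p = 2, q = 0.

(2, 0)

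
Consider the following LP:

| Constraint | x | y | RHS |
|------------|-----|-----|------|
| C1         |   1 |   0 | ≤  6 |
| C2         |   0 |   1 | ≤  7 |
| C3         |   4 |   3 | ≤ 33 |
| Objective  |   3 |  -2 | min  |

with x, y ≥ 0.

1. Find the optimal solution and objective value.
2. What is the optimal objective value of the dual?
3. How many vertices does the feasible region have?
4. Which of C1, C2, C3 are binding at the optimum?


1. x = 0, y = 7, z = -14
2. -14
3. 5
4. C2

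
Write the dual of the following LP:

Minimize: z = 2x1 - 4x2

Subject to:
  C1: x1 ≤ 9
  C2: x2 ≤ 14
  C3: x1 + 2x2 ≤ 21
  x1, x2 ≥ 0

Primal min cᵀx s.t. Ax ≤ b, x ≥ 0  →  Dual max −bᵀy s.t. Aᵀy ≥ −c, y ≥ 0.

Maximize: z = -9y1 - 14y2 - 21y3

Subject to:
  y1 + y3 ≥ -2
  y2 + 2y3 ≥ 4
  y1, y2, y3 ≥ 0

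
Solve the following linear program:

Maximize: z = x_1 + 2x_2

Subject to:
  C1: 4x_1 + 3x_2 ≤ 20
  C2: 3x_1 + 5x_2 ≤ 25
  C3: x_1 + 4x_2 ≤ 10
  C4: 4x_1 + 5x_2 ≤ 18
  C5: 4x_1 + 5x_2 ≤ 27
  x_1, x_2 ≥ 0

Evaluate the objective at each vertex of the feasible region:
  z(0, 0) = 0
  z(4.5, 0) = 4.5
  z(2, 2) = 6  ←
  z(0, 2.5) = 5
The maximum is at x_1 = 2, x_2 = 2.

x_1 = 2, x_2 = 2, z = 6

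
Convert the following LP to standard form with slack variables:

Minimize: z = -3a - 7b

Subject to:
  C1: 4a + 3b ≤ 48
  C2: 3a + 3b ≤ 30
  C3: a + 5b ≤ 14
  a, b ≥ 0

min z = -3a - 7b

s.t.
  4a + 3b + s1 = 48
  3a + 3b + s2 = 30
  a + 5b + s3 = 14
  a, b, s1, s2, s3 ≥ 0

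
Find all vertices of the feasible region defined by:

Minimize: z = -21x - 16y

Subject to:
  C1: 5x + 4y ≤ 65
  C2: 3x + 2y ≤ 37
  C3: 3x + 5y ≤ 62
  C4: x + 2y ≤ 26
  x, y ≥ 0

(0, 0), (12.33, 0), (9, 5), (5.923, 8.846), (0, 12.4)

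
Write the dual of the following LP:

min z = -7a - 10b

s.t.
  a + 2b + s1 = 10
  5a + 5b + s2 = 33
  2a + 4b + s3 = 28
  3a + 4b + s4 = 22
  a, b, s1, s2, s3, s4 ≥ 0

Primal min cᵀx s.t. Ax ≤ b, x ≥ 0  →  Dual max −bᵀy s.t. Aᵀy ≥ −c, y ≥ 0.

Maximize: z = -10y1 - 33y2 - 28y3 - 22y4

Subject to:
  y1 + 5y2 + 2y3 + 3y4 ≥ 7
  2y1 + 5y2 + 4y3 + 4y4 ≥ 10
  y1, y2, y3, y4 ≥ 0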